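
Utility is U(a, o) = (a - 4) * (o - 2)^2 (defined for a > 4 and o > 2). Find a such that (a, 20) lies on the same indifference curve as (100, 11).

U(100, 11) = 7776.
Set U(a, 20) = 7776 and solve.
With o = 20: (20 − 2)^2 = 324, so (a − 4) = 7776/324 = 24.
So a = 4 + 24 = 28.
Check: U(28, 20) = 7776.

a = 28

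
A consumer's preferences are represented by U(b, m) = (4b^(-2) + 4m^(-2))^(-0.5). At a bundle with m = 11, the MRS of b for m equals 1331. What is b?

b = 1

For CES with ρ = -2, MRS = (m/b)^3.
Setting (11/b)^3 = 1331 gives 11/b = 11 and b = 1.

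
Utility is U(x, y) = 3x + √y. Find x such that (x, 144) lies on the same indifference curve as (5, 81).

x = 4

U(5, 81) = 24.
Set U(x, 144) = 24 and solve.
With y = 144: √144 = 12, so 3x = 24 − 12 = 12 and x = 4.
Check: U(4, 144) = 24.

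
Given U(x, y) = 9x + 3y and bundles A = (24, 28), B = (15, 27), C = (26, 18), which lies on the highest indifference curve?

Evaluate utility at each bundle:
U(A) = 300.
U(B) = 216.
U(C) = 288.
Highest utility is A, so A ≻ C ≻ B.

Bundle A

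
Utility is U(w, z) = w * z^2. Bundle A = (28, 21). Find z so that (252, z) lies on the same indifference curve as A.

z = 7

U(28, 21) = 12348.
Set U(252, z) = 12348 and solve.
With w = 252: z^2 = 12348/252 = 49; taking the square root, z = 7.
Check: U(252, 7) = 12348.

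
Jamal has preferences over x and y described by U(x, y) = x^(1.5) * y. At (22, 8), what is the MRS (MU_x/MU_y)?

MRS = 6/11

MU_x = 1.5·√x·y and MU_y = x^(1.5).
MRS = MU_x/MU_y = (1.5)·y/x.
At (22, 8): MRS = 6/11.
That is, one extra unit of x is worth 6/11 units of y at the margin.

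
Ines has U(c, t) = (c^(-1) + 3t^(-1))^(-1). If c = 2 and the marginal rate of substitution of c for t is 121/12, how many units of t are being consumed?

t = 11

For CES with ρ = -1, MRS = (1/3)·(t/c)^2.
Setting (1/3)·(t/2)^2 = 121/12 gives (t/2)^2 = 30.25, so t/2 = 5.5 and t = 11.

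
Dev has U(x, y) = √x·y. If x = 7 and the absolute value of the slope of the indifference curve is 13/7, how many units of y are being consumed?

y = 26

MU_x = 0.5·x^(-0.5)·y and MU_y = √x.
MRS = MU_x/MU_y = (0.5)·y/x.
Substitute x = 7: MRS = y/14. Setting y/14 = 13/7 gives y = (13/7)·14 = 26.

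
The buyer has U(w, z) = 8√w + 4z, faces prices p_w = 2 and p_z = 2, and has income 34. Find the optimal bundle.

MU_w = 8/(2√w), MU_z = 4.
MRS = 8/(2√w) ÷ 4.
Tangency: set MRS = p_w/p_z = 2/2 = 1.
MRS depends only on w: 1/√w = 1 ⇒ √w = 1/1 = 1 ⇒ w* = 1.
From the budget, 2·z = 34 − 2·1 = 32, so z* = 16.

w* = 1, z* = 16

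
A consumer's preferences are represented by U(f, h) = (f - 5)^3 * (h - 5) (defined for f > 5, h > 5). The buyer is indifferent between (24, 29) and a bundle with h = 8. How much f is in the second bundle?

U(24, 29) = 164616.
Set U(f, 8) = 164616 and solve.
With h = 8: (8 − 5) = 3, so (f − 5)^3 = 164616/3 = 54872.
Taking the cube root (with f > 5): f − 5 = 38, so f = 43.
Check: U(43, 8) = 164616.

f = 43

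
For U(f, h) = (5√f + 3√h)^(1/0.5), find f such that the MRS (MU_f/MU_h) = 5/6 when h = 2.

For CES with ρ = 0.5, MRS = (5/3)·√(h/f).
Setting (5/3)·√(2/f) = 5/6 gives √(2/f) = 0.5, so 2/f = 0.25 and f = 8.

f = 8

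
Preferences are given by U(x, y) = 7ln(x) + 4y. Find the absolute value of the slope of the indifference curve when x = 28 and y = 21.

MRS = 1/16

MU_x = 7/x, MU_y = 4.
MRS = 7/x ÷ 4.
At (28, 21): MRS = 1/16.
That is, one extra unit of x is worth 1/16 units of y at the margin.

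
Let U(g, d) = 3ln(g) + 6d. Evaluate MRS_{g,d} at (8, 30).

MU_g = 3/g, MU_d = 6.
MRS = 3/g ÷ 6.
At (8, 30): MRS = 1/16.
The indifference curve has slope −1/16 at this bundle.

MRS = 1/16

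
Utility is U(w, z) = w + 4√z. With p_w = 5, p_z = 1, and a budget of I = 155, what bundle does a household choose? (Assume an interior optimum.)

MU_w = 1, MU_z = 4/(2√z).
MRS = 1 ÷ (4/(2√z)).
Tangency: set MRS = p_w/p_z = 5/1 = 5.
MRS depends only on z: 0.5·√z = 5 ⇒ √z = 5/0.5 = 10 ⇒ z* = 100.
From the budget, 5·w = 155 − 1·100 = 55, so w* = 11.

w* = 11, z* = 100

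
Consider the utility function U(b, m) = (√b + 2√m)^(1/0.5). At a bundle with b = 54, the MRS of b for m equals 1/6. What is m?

m = 6

For CES with ρ = 0.5, MRS = (1/2)·√(m/b).
Setting (1/2)·√(m/54) = 1/6 gives √(m/54) = 1/3, so m/54 = 1/9 and m = 6.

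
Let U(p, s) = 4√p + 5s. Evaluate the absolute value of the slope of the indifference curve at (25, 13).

MRS = 2/25

MU_p = 4/(2√p), MU_s = 5.
MRS = 4/(2√p) ÷ 5.
At (25, 13): MRS = 2/25.
The indifference curve has slope −2/25 at this bundle.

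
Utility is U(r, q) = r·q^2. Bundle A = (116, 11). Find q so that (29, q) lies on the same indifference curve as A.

U(116, 11) = 14036.
Set U(29, q) = 14036 and solve.
With r = 29: q^2 = 14036/29 = 484; taking the square root, q = 22.
Check: U(29, 22) = 14036.

q = 22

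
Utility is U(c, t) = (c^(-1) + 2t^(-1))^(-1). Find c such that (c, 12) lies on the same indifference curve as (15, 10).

c = 10

U depends on (c, t) only through S = c^(-1) + 2t^(-1), so equal utility means equal S. At (15, 10): S = 4/15.
With t = 12: 2·12^(-1) = 1/6, so c^(-1) = 4/15 − 1/6 = 0.1.
Hence c = 1/0.1 = 10.
Check: U(10, 12) = 3.75.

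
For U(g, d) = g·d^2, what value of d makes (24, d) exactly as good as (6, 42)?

U(6, 42) = 10584.
Set U(24, d) = 10584 and solve.
With g = 24: d^2 = 10584/24 = 441; taking the square root, d = 21.
Check: U(24, 21) = 10584.

d = 21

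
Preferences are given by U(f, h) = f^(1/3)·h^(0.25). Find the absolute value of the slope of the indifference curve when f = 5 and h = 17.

MRS = 68/15

MU_f = 1/3·f^(-2/3)·h^(0.25) and MU_h = 0.25·f^(1/3)·h^(-0.75).
MRS = MU_f/MU_h = (4/3)·h/f.
At (5, 17): MRS = 68/15.
So at (5, 17) the consumer would give up 68/15 units of h for one more unit of f.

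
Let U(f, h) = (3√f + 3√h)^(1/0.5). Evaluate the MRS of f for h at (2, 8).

For CES with ρ = 0.5, MRS = √(h/f).
At (2, 8): MRS = 2.
The indifference curve has slope −2 at this bundle.

MRS = 2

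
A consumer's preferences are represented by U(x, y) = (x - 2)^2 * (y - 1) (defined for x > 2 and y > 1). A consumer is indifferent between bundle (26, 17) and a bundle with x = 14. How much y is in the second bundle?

U(26, 17) = 9216.
Set U(14, y) = 9216 and solve.
With x = 14: (14 − 2)^2 = 144, so (y − 1) = 9216/144 = 64.
So y = 1 + 64 = 65.
Check: U(14, 65) = 9216.

y = 65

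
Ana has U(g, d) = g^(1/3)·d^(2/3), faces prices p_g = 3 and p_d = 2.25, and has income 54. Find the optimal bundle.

g* = 6, d* = 16

MU_g = 1/3·g^(-2/3)·d^(2/3) and MU_d = 2/3·g^(1/3)·d^(-1/3).
MRS = MU_g/MU_d = (0.5)·d/g.
Tangency: set MRS = p_g/p_d = 3/2.25 = 4/3.
So (0.5)·d/g = 4/3, i.e. d = (8/3)·g.
Substitute into the budget 3·g + 2.25·d = 54: 9·g = 54, so g* = 6.
Then d* = (8/3)·6 = 16.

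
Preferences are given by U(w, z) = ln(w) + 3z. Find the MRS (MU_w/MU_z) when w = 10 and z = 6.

MRS = 1/30

MU_w = 1/w, MU_z = 3.
MRS = 1/w ÷ 3.
At (10, 6): MRS = 1/30.
That is, one extra unit of w is worth 1/30 units of z at the margin.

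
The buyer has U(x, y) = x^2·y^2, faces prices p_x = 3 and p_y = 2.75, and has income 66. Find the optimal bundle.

MU_x = 2·x·y^2 and MU_y = 2·x^2·y.
MRS = MU_x/MU_y = y/x.
Tangency: set MRS = p_x/p_y = 3/2.75 = 12/11.
So y/x = 12/11, i.e. y = (12/11)·x.
Substitute into the budget 3·x + 2.75·y = 66: 6·x = 66, so x* = 11.
Then y* = (12/11)·11 = 12.

x* = 11, y* = 12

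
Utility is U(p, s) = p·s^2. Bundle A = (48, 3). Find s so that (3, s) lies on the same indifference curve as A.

s = 12

U(48, 3) = 432.
Set U(3, s) = 432 and solve.
With p = 3: s^2 = 432/3 = 144; taking the square root, s = 12.
Check: U(3, 12) = 432.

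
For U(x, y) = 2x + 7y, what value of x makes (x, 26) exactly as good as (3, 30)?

x = 17

U(3, 30) = 216.
Set U(x, 26) = 216 and solve.
2x + 7·26 = 216 ⇒ 2x = 34 ⇒ x = 17.
Check: U(17, 26) = 216.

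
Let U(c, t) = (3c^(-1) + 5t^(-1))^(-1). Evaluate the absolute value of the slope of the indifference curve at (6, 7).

MRS = 49/60

For CES with ρ = -1, MRS = (3/5)·(t/c)^2.
At (6, 7): MRS = 49/60.
That is, one extra unit of c is worth 49/60 units of t at the margin.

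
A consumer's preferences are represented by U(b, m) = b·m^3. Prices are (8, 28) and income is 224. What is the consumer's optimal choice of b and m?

MU_b = m^3 and MU_m = 3·b·m^2.
MRS = MU_b/MU_m = (1/3)·m/b.
Tangency: set MRS = p_b/p_m = 8/28 = 2/7.
So (1/3)·m/b = 2/7, i.e. m = (6/7)·b.
Substitute into the budget 8·b + 28·m = 224: 32·b = 224, so b* = 7.
Then m* = (6/7)·7 = 6.

b* = 7, m* = 6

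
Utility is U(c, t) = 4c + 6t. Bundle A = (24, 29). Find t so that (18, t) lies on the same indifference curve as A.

U(24, 29) = 270.
Set U(18, t) = 270 and solve.
4·18 + 6t = 270 ⇒ 6t = 198 ⇒ t = 33.
Check: U(18, 33) = 270.

t = 33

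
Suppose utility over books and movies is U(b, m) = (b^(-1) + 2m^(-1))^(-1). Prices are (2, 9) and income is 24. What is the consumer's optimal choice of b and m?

For CES with ρ = -1, MRS = (1/2)·(m/b)^2.
Tangency: set MRS = p_b/p_m = 2/9.
So (m/b)^2 = 4/9; taking the square root, m/b = 2/3, i.e. m = (2/3)·b.
Substitute into the budget 2·b + 9·m = 24: 8·b = 24, so b* = 3 and m* = (2/3)·3 = 2.

b* = 3, m* = 2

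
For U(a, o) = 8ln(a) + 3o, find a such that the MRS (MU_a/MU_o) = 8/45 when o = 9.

MU_a = 8/a, MU_o = 3.
MRS = 8/a ÷ 3.
MRS depends only on a: (8/3)/a = 8/45 ⇒ a = (8/3)/(8/45) = 15.

a = 15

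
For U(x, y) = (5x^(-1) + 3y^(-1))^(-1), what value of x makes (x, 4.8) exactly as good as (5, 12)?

U depends on (x, y) only through S = 5x^(-1) + 3y^(-1), so equal utility means equal S. At (5, 12): S = 1.25.
With y = 4.8: 3·4.8^(-1) = 0.625, so 5x^(-1) = 1.25 − 0.625 = 0.625, i.e. x^(-1) = 0.125.
Hence x = 1/0.125 = 8.
Check: U(8, 4.8) = 0.8.

x = 8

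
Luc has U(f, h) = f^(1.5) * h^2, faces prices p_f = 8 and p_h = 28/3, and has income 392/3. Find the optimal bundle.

f* = 7, h* = 8

MU_f = 1.5·√f·h^2 and MU_h = 2·f^(1.5)·h.
MRS = MU_f/MU_h = (0.75)·h/f.
Tangency: set MRS = p_f/p_h = 8/(28/3) = 6/7.
So (0.75)·h/f = 6/7, i.e. h = (8/7)·f.
Substitute into the budget 8·f + (28/3)·h = 392/3: (56/3)·f = 392/3, so f* = 7.
Then h* = (8/7)·7 = 8.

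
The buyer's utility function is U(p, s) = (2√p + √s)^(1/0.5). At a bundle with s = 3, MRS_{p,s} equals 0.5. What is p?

p = 48

For CES with ρ = 0.5, MRS = (2/1)·√(s/p).
Setting (2/1)·√(3/p) = 0.5 gives √(3/p) = 0.25, so 3/p = 1/16 and p = 48.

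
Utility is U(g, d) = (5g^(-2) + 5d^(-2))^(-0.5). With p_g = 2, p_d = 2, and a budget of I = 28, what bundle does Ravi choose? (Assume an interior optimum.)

For CES with ρ = -2, MRS = (d/g)^3.
Tangency: set MRS = p_g/p_d = 2/2 = 1.
So (d/g)^3 = 1; taking the cube root, d/g = 1, i.e. d = g.
Substitute into the budget 2·g + 2·d = 28: 4·g = 28, so g* = 7 and d* = 7.

g* = 7, d* = 7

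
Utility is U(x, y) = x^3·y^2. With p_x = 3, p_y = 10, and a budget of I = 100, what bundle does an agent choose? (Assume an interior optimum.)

x* = 20, y* = 4

MU_x = 3·x^2·y^2 and MU_y = 2·x^3·y.
MRS = MU_x/MU_y = (3/2)·y/x.
Tangency: set MRS = p_x/p_y = 3/10 = 0.3.
So (3/2)·y/x = 0.3, i.e. y = 0.2·x.
Substitute into the budget 3·x + 10·y = 100: 5·x = 100, so x* = 20.
Then y* = 0.2·20 = 4.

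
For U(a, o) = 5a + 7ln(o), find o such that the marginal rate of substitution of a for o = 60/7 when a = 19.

MU_a = 5, MU_o = 7/o.
MRS = 5 ÷ (7/o).
MRS depends only on o: (5/7)·o = 60/7 ⇒ o = (60/7)/(5/7) = 12.

o = 12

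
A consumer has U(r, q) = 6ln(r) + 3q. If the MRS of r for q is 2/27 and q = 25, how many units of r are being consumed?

r = 27

MU_r = 6/r, MU_q = 3.
MRS = 6/r ÷ 3.
MRS depends only on r: 2/r = 2/27 ⇒ r = 2/(2/27) = 27.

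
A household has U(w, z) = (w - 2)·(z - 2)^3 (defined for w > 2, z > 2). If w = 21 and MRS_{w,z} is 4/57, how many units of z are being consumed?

z = 6

MU_w = (z−2)^3, MU_z = 3·(w−2)·(z−2)^2.
MRS = (1/3)·(z−2)/(w−2).
Substitute w = 21: MRS = (z − 2)/57. Setting this equal to 4/57 gives z − 2 = (4/57)·57 = 4, so z = 6.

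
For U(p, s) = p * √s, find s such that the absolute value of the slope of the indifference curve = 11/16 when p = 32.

s = 11

MU_p = √s and MU_s = 0.5·p·s^(-0.5).
MRS = MU_p/MU_s = (2)·s/p.
Substitute p = 32: MRS = s/16. Setting s/16 = 11/16 gives s = (11/16)·16 = 11.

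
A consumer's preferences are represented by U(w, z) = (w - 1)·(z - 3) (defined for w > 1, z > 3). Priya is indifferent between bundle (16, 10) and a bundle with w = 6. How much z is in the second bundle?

U(16, 10) = 105.
Set U(6, z) = 105 and solve.
With w = 6: (6 − 1) = 5, so (z − 3) = 105/5 = 21.
So z = 3 + 21 = 24.
Check: U(6, 24) = 105.

z = 24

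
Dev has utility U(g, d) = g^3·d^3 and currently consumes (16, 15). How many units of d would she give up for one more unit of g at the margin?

MU_g = 3·g^2·d^3 and MU_d = 3·g^3·d^2.
MRS = MU_g/MU_d = d/g.
At (16, 15): MRS = 15/16.
The indifference curve has slope −15/16 at this bundle.

MRS = 15/16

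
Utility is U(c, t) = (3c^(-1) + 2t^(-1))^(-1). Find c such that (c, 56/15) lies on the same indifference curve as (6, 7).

U depends on (c, t) only through S = 3c^(-1) + 2t^(-1), so equal utility means equal S. At (6, 7): S = 11/14.
With t = 56/15: 2·(56/15)^(-1) = 15/28, so 3c^(-1) = 11/14 − 15/28 = 0.25, i.e. c^(-1) = 1/12.
Hence c = 1/(1/12) = 12.
Check: U(12, 56/15) = 1.2727.

c = 12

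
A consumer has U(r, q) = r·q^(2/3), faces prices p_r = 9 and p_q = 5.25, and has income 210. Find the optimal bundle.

r* = 14, q* = 16

MU_r = q^(2/3) and MU_q = 2/3·r·q^(-1/3).
MRS = MU_r/MU_q = (1.5)·q/r.
Tangency: set MRS = p_r/p_q = 9/5.25 = 12/7.
So (1.5)·q/r = 12/7, i.e. q = (8/7)·r.
Substitute into the budget 9·r + 5.25·q = 210: 15·r = 210, so r* = 14.
Then q* = (8/7)·14 = 16.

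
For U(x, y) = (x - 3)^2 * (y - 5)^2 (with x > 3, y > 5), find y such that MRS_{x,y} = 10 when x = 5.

y = 25

MU_x = 2·(x−3)·(y−5)^2, MU_y = 2·(x−3)^2·(y−5).
MRS = (y−5)/(x−3).
Substitute x = 5: MRS = (y − 5)/2. Setting this equal to 10 gives y − 5 = 10·2 = 20, so y = 25.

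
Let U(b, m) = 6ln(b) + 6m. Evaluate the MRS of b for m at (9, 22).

MRS = 1/9

MU_b = 6/b, MU_m = 6.
MRS = 6/b ÷ 6.
At (9, 22): MRS = 1/9.
The indifference curve has slope −1/9 at this bundle.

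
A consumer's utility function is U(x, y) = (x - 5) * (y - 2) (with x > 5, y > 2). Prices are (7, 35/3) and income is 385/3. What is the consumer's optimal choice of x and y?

MU_x = (y−2), MU_y = (x−5).
MRS = (y−2)/(x−5).
Tangency: set MRS = p_x/p_y = 7/(35/3) = 0.6.
So (y − 2)/(x − 5) = 0.6, i.e. (y − 2) = 0.6·(x − 5).
Rewrite the budget in excess-of-subsistence terms: 7·(x − 5) + (35/3)·(y − 2) = 385/3 − 7·5 − (35/3)·2 = 70.
Substituting, 14·(x − 5) = 70, so x − 5 = 5 and x* = 10.
Then y − 2 = 0.6·5 = 3, so y* = 5.

x* = 10, y* = 5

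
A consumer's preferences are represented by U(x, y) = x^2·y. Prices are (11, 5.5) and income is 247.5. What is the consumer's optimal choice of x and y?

x* = 15, y* = 15

MU_x = 2·x·y and MU_y = x^2.
MRS = MU_x/MU_y = (2/1)·y/x.
Tangency: set MRS = p_x/p_y = 11/5.5 = 2.
So (2/1)·y/x = 2, i.e. y = x.
Substitute into the budget 11·x + 5.5·y = 247.5: 16.5·x = 247.5, so x* = 15.
Then y* = 15.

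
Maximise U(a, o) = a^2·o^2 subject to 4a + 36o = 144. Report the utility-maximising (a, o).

MU_a = 2·a·o^2 and MU_o = 2·a^2·o.
MRS = MU_a/MU_o = o/a.
Tangency: set MRS = p_a/p_o = 4/36 = 1/9.
So o/a = 1/9, i.e. o = (1/9)·a.
Substitute into the budget 4·a + 36·o = 144: 8·a = 144, so a* = 18.
Then o* = (1/9)·18 = 2.

a* = 18, o* = 2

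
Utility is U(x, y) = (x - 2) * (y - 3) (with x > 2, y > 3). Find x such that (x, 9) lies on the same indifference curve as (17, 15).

U(17, 15) = 180.
Set U(x, 9) = 180 and solve.
With y = 9: (9 − 3) = 6, so (x − 2) = 180/6 = 30.
So x = 2 + 30 = 32.
Check: U(32, 9) = 180.

x = 32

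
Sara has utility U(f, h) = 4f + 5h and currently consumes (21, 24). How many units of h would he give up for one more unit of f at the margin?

MRS = 0.8

MU_f = 4, MU_h = 5, so MRS = 4/5 = 0.8 at every bundle.
At (21, 24): MRS = 0.8.
That is, one extra unit of f is worth 0.8 units of h at the margin.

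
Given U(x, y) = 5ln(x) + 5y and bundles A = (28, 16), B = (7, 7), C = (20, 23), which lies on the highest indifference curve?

Evaluate utility at each bundle:
U(A) = 96.661.
U(B) = 44.730.
U(C) = 129.979.
Highest utility is C, so C ≻ A ≻ B.

Bundle C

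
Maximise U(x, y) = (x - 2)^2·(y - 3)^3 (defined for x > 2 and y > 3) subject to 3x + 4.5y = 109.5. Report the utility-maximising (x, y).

MU_x = 2·(x−2)·(y−3)^3, MU_y = 3·(x−2)^2·(y−3)^2.
MRS = (2/3)·(y−3)/(x−2).
Tangency: set MRS = p_x/p_y = 3/4.5 = 2/3.
So (2/3)·(y − 3)/(x − 2) = 2/3, i.e. (y − 3) = (x − 2).
Rewrite the budget in excess-of-subsistence terms: 3·(x − 2) + 4.5·(y − 3) = 109.5 − 3·2 − 4.5·3 = 90.
Substituting, 7.5·(x − 2) = 90, so x − 2 = 12 and x* = 14.
Then y − 3 = 12, so y* = 15.

x* = 14, y* = 15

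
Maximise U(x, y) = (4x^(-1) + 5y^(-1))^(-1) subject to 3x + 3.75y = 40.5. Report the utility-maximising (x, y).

x* = 6, y* = 6

For CES with ρ = -1, MRS = (4/5)·(y/x)^2.
Tangency: set MRS = p_x/p_y = 3/3.75 = 0.8.
So (y/x)^2 = 1; taking the square root, y/x = 1, i.e. y = x.
Substitute into the budget 3·x + 3.75·y = 40.5: 6.75·x = 40.5, so x* = 6 and y* = 6.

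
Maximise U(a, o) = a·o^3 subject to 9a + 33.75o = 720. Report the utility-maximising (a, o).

MU_a = o^3 and MU_o = 3·a·o^2.
MRS = MU_a/MU_o = (1/3)·o/a.
Tangency: set MRS = p_a/p_o = 9/33.75 = 4/15.
So (1/3)·o/a = 4/15, i.e. o = 0.8·a.
Substitute into the budget 9·a + 33.75·o = 720: 36·a = 720, so a* = 20.
Then o* = 0.8·20 = 16.

a* = 20, o* = 16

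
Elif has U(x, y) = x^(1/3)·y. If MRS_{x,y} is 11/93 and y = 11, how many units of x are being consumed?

x = 31

MU_x = 1/3·x^(-2/3)·y and MU_y = x^(1/3).
MRS = MU_x/MU_y = (1/3)·y/x.
Substitute y = 11: MRS = (11/3)/x. Setting (11/3)/x = 11/93 gives x = (11/3)/(11/93) = 31.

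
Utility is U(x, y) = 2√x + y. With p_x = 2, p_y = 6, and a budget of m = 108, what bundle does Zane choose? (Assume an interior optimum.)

MU_x = 2/(2√x), MU_y = 1.
MRS = 2/(2√x) ÷ 1.
Tangency: set MRS = p_x/p_y = 2/6 = 1/3.
MRS depends only on x: 1/√x = 1/3 ⇒ √x = 1/(1/3) = 3 ⇒ x* = 9.
From the budget, 6·y = 108 − 2·9 = 90, so y* = 15.

x* = 9, y* = 15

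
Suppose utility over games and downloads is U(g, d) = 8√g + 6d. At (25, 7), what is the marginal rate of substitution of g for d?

MRS = 2/15

MU_g = 8/(2√g), MU_d = 6.
MRS = 8/(2√g) ÷ 6.
At (25, 7): MRS = 2/15.
That is, one extra unit of g is worth 2/15 units of d at the margin.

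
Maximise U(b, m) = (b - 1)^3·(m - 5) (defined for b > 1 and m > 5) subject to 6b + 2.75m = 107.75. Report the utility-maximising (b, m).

b* = 12, m* = 13

MU_b = 3·(b−1)^2·(m−5), MU_m = (b−1)^3.
MRS = (3/1)·(m−5)/(b−1).
Tangency: set MRS = p_b/p_m = 6/2.75 = 24/11.
So (3/1)·(m − 5)/(b − 1) = 24/11, i.e. (m − 5) = (8/11)·(b − 1).
Rewrite the budget in excess-of-subsistence terms: 6·(b − 1) + 2.75·(m − 5) = 107.75 − 6·1 − 2.75·5 = 88.
Substituting, 8·(b − 1) = 88, so b − 1 = 11 and b* = 12.
Then m − 5 = (8/11)·11 = 8, so m* = 13.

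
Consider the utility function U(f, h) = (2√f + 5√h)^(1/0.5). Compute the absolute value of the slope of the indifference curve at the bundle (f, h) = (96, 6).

For CES with ρ = 0.5, MRS = (2/5)·√(h/f).
At (96, 6): MRS = 0.1.
The indifference curve has slope −0.1 at this bundle.

MRS = 0.1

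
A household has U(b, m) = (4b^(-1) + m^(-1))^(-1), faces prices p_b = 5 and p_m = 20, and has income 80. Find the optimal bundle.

b* = 8, m* = 2

For CES with ρ = -1, MRS = (4/1)·(m/b)^2.
Tangency: set MRS = p_b/p_m = 5/20 = 0.25.
So (m/b)^2 = 1/16; taking the square root, m/b = 0.25, i.e. m = 0.25·b.
Substitute into the budget 5·b + 20·m = 80: 10·b = 80, so b* = 8 and m* = 0.25·8 = 2.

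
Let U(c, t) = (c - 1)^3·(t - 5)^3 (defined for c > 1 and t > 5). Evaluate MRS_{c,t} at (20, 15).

MU_c = 3·(c−1)^2·(t−5)^3, MU_t = 3·(c−1)^3·(t−5)^2.
MRS = (t−5)/(c−1).
At (20, 15): MRS = 10/19.
The indifference curve has slope −10/19 at this bundle.

MRS = 10/19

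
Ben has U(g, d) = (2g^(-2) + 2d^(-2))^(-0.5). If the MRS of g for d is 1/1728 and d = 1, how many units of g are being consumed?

For CES with ρ = -2, MRS = (d/g)^3.
Setting (1/g)^3 = 1/1728 gives 1/g = 1/12 and g = 12.

g = 12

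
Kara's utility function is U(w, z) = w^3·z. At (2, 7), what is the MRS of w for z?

MU_w = 3·w^2·z and MU_z = w^3.
MRS = MU_w/MU_z = (3/1)·z/w.
At (2, 7): MRS = 10.5.
So at (2, 7) the consumer would give up 10.5 units of z for one more unit of w.

MRS = 10.5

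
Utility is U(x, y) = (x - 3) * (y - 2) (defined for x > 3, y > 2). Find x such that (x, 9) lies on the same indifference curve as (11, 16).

x = 19

U(11, 16) = 112.
Set U(x, 9) = 112 and solve.
With y = 9: (9 − 2) = 7, so (x − 3) = 112/7 = 16.
So x = 3 + 16 = 19.
Check: U(19, 9) = 112.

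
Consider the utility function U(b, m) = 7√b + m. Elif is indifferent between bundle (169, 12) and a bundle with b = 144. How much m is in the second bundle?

U(169, 12) = 103.
Set U(144, m) = 103 and solve.
With b = 144: √144 = 12, so m = 103 − 7·12 = 19.
Check: U(144, 19) = 103.

m = 19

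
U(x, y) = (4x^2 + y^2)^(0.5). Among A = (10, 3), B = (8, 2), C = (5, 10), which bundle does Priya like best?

Evaluate utility at each bundle:
U(A) = 20.224.
U(B) = 16.125.
U(C) = 14.142.
Highest utility is A, so A ≻ B ≻ C.

Bundle A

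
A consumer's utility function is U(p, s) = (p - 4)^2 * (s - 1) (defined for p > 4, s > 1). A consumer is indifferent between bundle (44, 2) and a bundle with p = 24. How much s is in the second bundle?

s = 5

U(44, 2) = 1600.
Set U(24, s) = 1600 and solve.
With p = 24: (24 − 4)^2 = 400, so (s − 1) = 1600/400 = 4.
So s = 1 + 4 = 5.
Check: U(24, 5) = 1600.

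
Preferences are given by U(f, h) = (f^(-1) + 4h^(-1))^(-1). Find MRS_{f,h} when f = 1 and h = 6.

MRS = 9

For CES with ρ = -1, MRS = (1/4)·(h/f)^2.
At (1, 6): MRS = 9.
That is, one extra unit of f is worth 9 units of h at the margin.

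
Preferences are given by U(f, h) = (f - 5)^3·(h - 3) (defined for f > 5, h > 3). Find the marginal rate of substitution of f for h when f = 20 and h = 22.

MRS = 3.8

MU_f = 3·(f−5)^2·(h−3), MU_h = (f−5)^3.
MRS = (3/1)·(h−3)/(f−5).
At (20, 22): MRS = 3.8.
So at (20, 22) the consumer would give up 3.8 units of h for one more unit of f.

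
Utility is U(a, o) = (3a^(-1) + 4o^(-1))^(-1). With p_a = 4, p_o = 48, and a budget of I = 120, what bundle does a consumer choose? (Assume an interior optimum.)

For CES with ρ = -1, MRS = (3/4)·(o/a)^2.
Tangency: set MRS = p_a/p_o = 4/48 = 1/12.
So (o/a)^2 = 1/9; taking the square root, o/a = 1/3, i.e. o = (1/3)·a.
Substitute into the budget 4·a + 48·o = 120: 20·a = 120, so a* = 6 and o* = (1/3)·6 = 2.

a* = 6, o* = 2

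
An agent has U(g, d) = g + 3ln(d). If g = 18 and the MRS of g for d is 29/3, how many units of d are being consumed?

MU_g = 1, MU_d = 3/d.
MRS = 1 ÷ (3/d).
MRS depends only on d: (1/3)·d = 29/3 ⇒ d = (29/3)/(1/3) = 29.

d = 29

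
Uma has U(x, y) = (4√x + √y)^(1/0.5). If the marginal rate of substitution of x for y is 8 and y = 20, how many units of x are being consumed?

For CES with ρ = 0.5, MRS = (4/1)·√(y/x).
Setting (4/1)·√(20/x) = 8 gives √(20/x) = 2, so 20/x = 4 and x = 5.

x = 5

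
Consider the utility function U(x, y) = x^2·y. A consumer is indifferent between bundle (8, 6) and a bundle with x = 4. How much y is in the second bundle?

U(8, 6) = 384.
Set U(4, y) = 384 and solve.
With x = 4: 4^2 = 16, so y = 384/16 = 24.
Check: U(4, 24) = 384.

y = 24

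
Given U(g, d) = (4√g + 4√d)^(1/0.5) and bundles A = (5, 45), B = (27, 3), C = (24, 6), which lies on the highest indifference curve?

Bundle A

Evaluate utility at each bundle:
U(A) = 1280.000.
U(B) = 768.000.
U(C) = 864.000.
Highest utility is A, so A ≻ C ≻ B.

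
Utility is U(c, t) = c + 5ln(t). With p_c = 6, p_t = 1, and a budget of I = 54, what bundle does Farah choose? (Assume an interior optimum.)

MU_c = 1, MU_t = 5/t.
MRS = 1 ÷ (5/t).
Tangency: set MRS = p_c/p_t = 6/1 = 6.
MRS depends only on t: 0.2·t = 6 ⇒ t* = 6/0.2 = 30.
From the budget, 6·c = 54 − 1·30 = 24, so c* = 4.

c* = 4, t* = 30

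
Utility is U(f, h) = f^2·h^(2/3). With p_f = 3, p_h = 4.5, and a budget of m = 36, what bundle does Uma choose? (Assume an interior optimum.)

MU_f = 2·f·h^(2/3) and MU_h = 2/3·f^2·h^(-1/3).
MRS = MU_f/MU_h = (3)·h/f.
Tangency: set MRS = p_f/p_h = 3/4.5 = 2/3.
So (3)·h/f = 2/3, i.e. h = (2/9)·f.
Substitute into the budget 3·f + 4.5·h = 36: 4·f = 36, so f* = 9.
Then h* = (2/9)·9 = 2.

f* = 9, h* = 2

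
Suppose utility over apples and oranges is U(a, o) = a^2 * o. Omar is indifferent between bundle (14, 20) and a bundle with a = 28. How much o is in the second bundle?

o = 5

U(14, 20) = 3920.
Set U(28, o) = 3920 and solve.
With a = 28: 28^2 = 784, so o = 3920/784 = 5.
Check: U(28, 5) = 3920.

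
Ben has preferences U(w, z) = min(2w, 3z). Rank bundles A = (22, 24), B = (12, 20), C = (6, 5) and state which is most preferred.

Evaluate utility at each bundle:
U(A) = 44.
U(B) = 24.
U(C) = 12.
Highest utility is A, so A ≻ B ≻ C.

Bundle A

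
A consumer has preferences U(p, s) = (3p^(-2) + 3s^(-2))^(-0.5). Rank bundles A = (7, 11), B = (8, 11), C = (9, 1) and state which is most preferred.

Bundle B

Evaluate utility at each bundle:
U(A) = 3.410.
U(B) = 3.735.
U(C) = 0.574.
Highest utility is B, so B ≻ A ≻ C.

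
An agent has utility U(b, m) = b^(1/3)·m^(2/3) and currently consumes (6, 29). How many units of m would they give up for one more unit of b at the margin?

MRS = 29/12

MU_b = 1/3·b^(-2/3)·m^(2/3) and MU_m = 2/3·b^(1/3)·m^(-1/3).
MRS = MU_b/MU_m = (0.5)·m/b.
At (6, 29): MRS = 29/12.
That is, one extra unit of b is worth 29/12 units of m at the margin.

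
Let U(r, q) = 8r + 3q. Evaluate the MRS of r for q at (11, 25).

MRS = 8/3

MU_r = 8, MU_q = 3, so MRS = 8/3 at every bundle.
At (11, 25): MRS = 8/3.
So at (11, 25) the consumer would give up 8/3 units of q for one more unit of r.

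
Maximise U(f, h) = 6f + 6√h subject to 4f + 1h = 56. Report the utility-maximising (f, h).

MU_f = 6, MU_h = 6/(2√h).
MRS = 6 ÷ (6/(2√h)).
Tangency: set MRS = p_f/p_h = 4/1 = 4.
MRS depends only on h: 2·√h = 4 ⇒ √h = 4/2 = 2 ⇒ h* = 4.
From the budget, 4·f = 56 − 1·4 = 52, so f* = 13.

f* = 13, h* = 4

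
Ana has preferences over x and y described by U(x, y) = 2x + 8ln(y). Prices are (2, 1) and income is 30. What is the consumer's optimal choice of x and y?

x* = 11, y* = 8

MU_x = 2, MU_y = 8/y.
MRS = 2 ÷ (8/y).
Tangency: set MRS = p_x/p_y = 2/1 = 2.
MRS depends only on y: 0.25·y = 2 ⇒ y* = 2/0.25 = 8.
From the budget, 2·x = 30 − 1·8 = 22, so x* = 11.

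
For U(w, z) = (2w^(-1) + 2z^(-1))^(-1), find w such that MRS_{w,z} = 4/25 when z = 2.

w = 5

For CES with ρ = -1, MRS = (z/w)^2.
Setting (2/w)^2 = 4/25 gives 2/w = 0.4 and w = 5.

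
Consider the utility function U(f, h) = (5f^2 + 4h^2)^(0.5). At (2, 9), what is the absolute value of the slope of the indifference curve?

For CES with ρ = 2, MRS = (5/4)·(h/f)^(-1).
At (2, 9): MRS = 5/18.
So at (2, 9) the consumer would give up 5/18 units of h for one more unit of f.

MRS = 5/18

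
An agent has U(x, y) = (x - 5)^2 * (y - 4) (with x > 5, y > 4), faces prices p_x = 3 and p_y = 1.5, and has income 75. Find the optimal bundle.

x* = 17, y* = 16

MU_x = 2·(x−5)·(y−4), MU_y = (x−5)^2.
MRS = (2/1)·(y−4)/(x−5).
Tangency: set MRS = p_x/p_y = 3/1.5 = 2.
So (2/1)·(y − 4)/(x − 5) = 2, i.e. (y − 4) = (x − 5).
Rewrite the budget in excess-of-subsistence terms: 3·(x − 5) + 1.5·(y − 4) = 75 − 3·5 − 1.5·4 = 54.
Substituting, 4.5·(x − 5) = 54, so x − 5 = 12 and x* = 17.
Then y − 4 = 12, so y* = 16.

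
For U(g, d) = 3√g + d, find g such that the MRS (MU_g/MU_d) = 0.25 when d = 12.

g = 36

MU_g = 3/(2√g), MU_d = 1.
MRS = 3/(2√g) ÷ 1.
MRS depends only on g: 1.5/√g = 0.25 ⇒ √g = 1.5/0.25 = 6 ⇒ g = 36.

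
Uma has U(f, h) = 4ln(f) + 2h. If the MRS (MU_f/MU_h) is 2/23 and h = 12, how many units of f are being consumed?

MU_f = 4/f, MU_h = 2.
MRS = 4/f ÷ 2.
MRS depends only on f: 2/f = 2/23 ⇒ f = 2/(2/23) = 23.

f = 23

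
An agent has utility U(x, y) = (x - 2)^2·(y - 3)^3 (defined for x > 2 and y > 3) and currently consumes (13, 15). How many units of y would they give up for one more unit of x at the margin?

MU_x = 2·(x−2)·(y−3)^3, MU_y = 3·(x−2)^2·(y−3)^2.
MRS = (2/3)·(y−3)/(x−2).
At (13, 15): MRS = 8/11.
The indifference curve has slope −8/11 at this bundle.

MRS = 8/11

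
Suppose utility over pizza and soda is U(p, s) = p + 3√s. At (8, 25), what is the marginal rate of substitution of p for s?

MRS = 10/3

MU_p = 1, MU_s = 3/(2√s).
MRS = 1 ÷ (3/(2√s)).
At (8, 25): MRS = 10/3.
That is, one extra unit of p is worth 10/3 units of s at the margin.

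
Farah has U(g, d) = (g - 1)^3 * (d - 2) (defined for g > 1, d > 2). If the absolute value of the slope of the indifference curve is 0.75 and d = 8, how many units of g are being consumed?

g = 25

MU_g = 3·(g−1)^2·(d−2), MU_d = (g−1)^3.
MRS = (3/1)·(d−2)/(g−1).
Substitute d = 8: MRS = 18/(g − 1). Setting this equal to 0.75 gives g − 1 = 18/0.75 = 24, so g = 25.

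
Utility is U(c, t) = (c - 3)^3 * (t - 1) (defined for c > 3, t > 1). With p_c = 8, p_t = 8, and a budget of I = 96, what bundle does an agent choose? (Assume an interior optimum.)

c* = 9, t* = 3

MU_c = 3·(c−3)^2·(t−1), MU_t = (c−3)^3.
MRS = (3/1)·(t−1)/(c−3).
Tangency: set MRS = p_c/p_t = 8/8 = 1.
So (3/1)·(t − 1)/(c − 3) = 1, i.e. (t − 1) = (1/3)·(c − 3).
Rewrite the budget in excess-of-subsistence terms: 8·(c − 3) + 8·(t − 1) = 96 − 8·3 − 8·1 = 64.
Substituting, (32/3)·(c − 3) = 64, so c − 3 = 6 and c* = 9.
Then t − 1 = (1/3)·6 = 2, so t* = 3.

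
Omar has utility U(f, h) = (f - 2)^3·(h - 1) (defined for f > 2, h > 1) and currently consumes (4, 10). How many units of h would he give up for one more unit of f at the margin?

MU_f = 3·(f−2)^2·(h−1), MU_h = (f−2)^3.
MRS = (3/1)·(h−1)/(f−2).
At (4, 10): MRS = 13.5.
The indifference curve has slope −13.5 at this bundle.

MRS = 13.5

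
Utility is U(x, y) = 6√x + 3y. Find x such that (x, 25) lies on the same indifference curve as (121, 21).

x = 81

U(121, 21) = 129.
Set U(x, 25) = 129 and solve.
With y = 25: 6√x = 129 − 3·25 = 54, so √x = 9 and x = 81.
Check: U(81, 25) = 129.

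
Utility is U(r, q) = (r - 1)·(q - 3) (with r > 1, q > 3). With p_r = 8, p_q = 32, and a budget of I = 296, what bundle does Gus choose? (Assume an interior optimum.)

r* = 13, q* = 6

MU_r = (q−3), MU_q = (r−1).
MRS = (q−3)/(r−1).
Tangency: set MRS = p_r/p_q = 8/32 = 0.25.
So (q − 3)/(r − 1) = 0.25, i.e. (q − 3) = 0.25·(r − 1).
Rewrite the budget in excess-of-subsistence terms: 8·(r − 1) + 32·(q − 3) = 296 − 8·1 − 32·3 = 192.
Substituting, 16·(r − 1) = 192, so r − 1 = 12 and r* = 13.
Then q − 3 = 0.25·12 = 3, so q* = 6.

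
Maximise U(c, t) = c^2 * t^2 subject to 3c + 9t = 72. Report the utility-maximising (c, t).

c* = 12, t* = 4

MU_c = 2·c·t^2 and MU_t = 2·c^2·t.
MRS = MU_c/MU_t = t/c.
Tangency: set MRS = p_c/p_t = 3/9 = 1/3.
So t/c = 1/3, i.e. t = (1/3)·c.
Substitute into the budget 3·c + 9·t = 72: 6·c = 72, so c* = 12.
Then t* = (1/3)·12 = 4.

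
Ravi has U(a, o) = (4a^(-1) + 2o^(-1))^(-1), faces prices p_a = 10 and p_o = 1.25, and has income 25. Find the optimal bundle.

For CES with ρ = -1, MRS = (4/2)·(o/a)^2.
Tangency: set MRS = p_a/p_o = 10/1.25 = 8.
So (o/a)^2 = 4; taking the square root, o/a = 2, i.e. o = 2·a.
Substitute into the budget 10·a + 1.25·o = 25: 12.5·a = 25, so a* = 2 and o* = 2·2 = 4.

a* = 2, o* = 4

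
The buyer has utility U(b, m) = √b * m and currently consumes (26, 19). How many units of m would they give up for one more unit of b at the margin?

MRS = 19/52

MU_b = 0.5·b^(-0.5)·m and MU_m = √b.
MRS = MU_b/MU_m = (0.5)·m/b.
At (26, 19): MRS = 19/52.
That is, one extra unit of b is worth 19/52 units of m at the margin.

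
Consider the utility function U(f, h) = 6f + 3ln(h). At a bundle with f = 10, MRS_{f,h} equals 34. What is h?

MU_f = 6, MU_h = 3/h.
MRS = 6 ÷ (3/h).
MRS depends only on h: 2·h = 34 ⇒ h = 34/2 = 17.

h = 17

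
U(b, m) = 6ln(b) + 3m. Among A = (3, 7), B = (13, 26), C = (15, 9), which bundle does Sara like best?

Evaluate utility at each bundle:
U(A) = 27.592.
U(B) = 93.390.
U(C) = 43.248.
Highest utility is B, so B ≻ C ≻ A.

Bundle B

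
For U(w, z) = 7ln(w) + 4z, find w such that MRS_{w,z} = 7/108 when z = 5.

MU_w = 7/w, MU_z = 4.
MRS = 7/w ÷ 4.
MRS depends only on w: 1.75/w = 7/108 ⇒ w = 1.75/(7/108) = 27.

w = 27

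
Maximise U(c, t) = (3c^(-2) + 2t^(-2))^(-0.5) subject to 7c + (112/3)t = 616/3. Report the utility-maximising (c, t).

For CES with ρ = -2, MRS = (3/2)·(t/c)^3.
Tangency: set MRS = p_c/p_t = 7/(112/3) = 3/16.
So (t/c)^3 = 0.125; taking the cube root, t/c = 0.5, i.e. t = 0.5·c.
Substitute into the budget 7·c + (112/3)·t = 616/3: (77/3)·c = 616/3, so c* = 8 and t* = 0.5·8 = 4.

c* = 8, t* = 4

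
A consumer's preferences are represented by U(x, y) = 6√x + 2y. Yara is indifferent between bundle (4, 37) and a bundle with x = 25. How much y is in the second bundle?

U(4, 37) = 86.
Set U(25, y) = 86 and solve.
With x = 25: √25 = 5, so 2y = 86 − 6·5 = 56 and y = 28.
Check: U(25, 28) = 86.

y = 28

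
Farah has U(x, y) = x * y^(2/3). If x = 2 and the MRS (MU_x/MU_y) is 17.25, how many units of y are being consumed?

y = 23

MU_x = y^(2/3) and MU_y = 2/3·x·y^(-1/3).
MRS = MU_x/MU_y = (1.5)·y/x.
Substitute x = 2: MRS = y/(4/3). Setting y/(4/3) = 17.25 gives y = 17.25·(4/3) = 23.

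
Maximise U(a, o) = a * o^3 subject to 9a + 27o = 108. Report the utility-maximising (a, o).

a* = 3, o* = 3

MU_a = o^3 and MU_o = 3·a·o^2.
MRS = MU_a/MU_o = (1/3)·o/a.
Tangency: set MRS = p_a/p_o = 9/27 = 1/3.
So (1/3)·o/a = 1/3, i.e. o = a.
Substitute into the budget 9·a + 27·o = 108: 36·a = 108, so a* = 3.
Then o* = 3.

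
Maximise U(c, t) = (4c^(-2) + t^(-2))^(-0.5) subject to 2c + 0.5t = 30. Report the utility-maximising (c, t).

c* = 12, t* = 12

For CES with ρ = -2, MRS = (4/1)·(t/c)^3.
Tangency: set MRS = p_c/p_t = 2/0.5 = 4.
So (t/c)^3 = 1; taking the cube root, t/c = 1, i.e. t = c.
Substitute into the budget 2·c + 0.5·t = 30: 2.5·c = 30, so c* = 12 and t* = 12.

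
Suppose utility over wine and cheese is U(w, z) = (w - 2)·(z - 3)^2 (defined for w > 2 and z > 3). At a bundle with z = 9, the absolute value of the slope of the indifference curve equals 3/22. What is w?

w = 24

MU_w = (z−3)^2, MU_z = 2·(w−2)·(z−3).
MRS = (1/2)·(z−3)/(w−2).
Substitute z = 9: MRS = 3/(w − 2). Setting this equal to 3/22 gives w − 2 = 3/(3/22) = 22, so w = 24.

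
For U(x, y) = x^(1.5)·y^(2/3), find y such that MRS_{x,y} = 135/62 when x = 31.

y = 30

MU_x = 1.5·√x·y^(2/3) and MU_y = 2/3·x^(1.5)·y^(-1/3).
MRS = MU_x/MU_y = (2.25)·y/x.
Substitute x = 31: MRS = y/(124/9). Setting y/(124/9) = 135/62 gives y = (135/62)·(124/9) = 30.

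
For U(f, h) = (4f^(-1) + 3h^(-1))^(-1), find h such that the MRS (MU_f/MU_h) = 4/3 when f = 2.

h = 2

For CES with ρ = -1, MRS = (4/3)·(h/f)^2.
Setting (4/3)·(h/2)^2 = 4/3 gives (h/2)^2 = 1, so h/2 = 1 and h = 2.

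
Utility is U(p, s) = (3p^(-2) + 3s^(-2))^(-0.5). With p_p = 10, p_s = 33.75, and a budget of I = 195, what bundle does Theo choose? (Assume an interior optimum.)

For CES with ρ = -2, MRS = (s/p)^3.
Tangency: set MRS = p_p/p_s = 10/33.75 = 8/27.
So (s/p)^3 = 8/27; taking the cube root, s/p = 2/3, i.e. s = (2/3)·p.
Substitute into the budget 10·p + 33.75·s = 195: 32.5·p = 195, so p* = 6 and s* = (2/3)·6 = 4.

p* = 6, s* = 4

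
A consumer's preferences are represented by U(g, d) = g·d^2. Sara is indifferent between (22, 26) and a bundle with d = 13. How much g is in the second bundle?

g = 88

U(22, 26) = 14872.
Set U(g, 13) = 14872 and solve.
With d = 13: 13^2 = 169, so g = 14872/169 = 88.
Check: U(88, 13) = 14872.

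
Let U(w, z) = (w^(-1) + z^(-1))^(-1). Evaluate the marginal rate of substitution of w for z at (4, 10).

For CES with ρ = -1, MRS = (z/w)^2.
At (4, 10): MRS = 6.25.
The indifference curve has slope −6.25 at this bundle.

MRS = 6.25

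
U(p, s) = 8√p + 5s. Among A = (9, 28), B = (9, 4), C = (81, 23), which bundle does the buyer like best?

Evaluate utility at each bundle:
U(A) = 164.000.
U(B) = 44.000.
U(C) = 187.000.
Highest utility is C, so C ≻ A ≻ B.

Bundle C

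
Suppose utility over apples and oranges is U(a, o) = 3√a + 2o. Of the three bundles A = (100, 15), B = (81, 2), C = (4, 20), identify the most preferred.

Evaluate utility at each bundle:
U(A) = 60.000.
U(B) = 31.000.
U(C) = 46.000.
Highest utility is A, so A ≻ C ≻ B.

Bundle A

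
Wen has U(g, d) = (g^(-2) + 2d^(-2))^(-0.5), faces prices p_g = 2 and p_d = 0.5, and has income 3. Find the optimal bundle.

For CES with ρ = -2, MRS = (1/2)·(d/g)^3.
Tangency: set MRS = p_g/p_d = 2/0.5 = 4.
So (d/g)^3 = 8; taking the cube root, d/g = 2, i.e. d = 2·g.
Substitute into the budget 2·g + 0.5·d = 3: 3·g = 3, so g* = 1 and d* = 2·1 = 2.

g* = 1, d* = 2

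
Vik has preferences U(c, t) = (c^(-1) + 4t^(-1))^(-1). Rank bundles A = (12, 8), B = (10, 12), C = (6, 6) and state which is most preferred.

Evaluate utility at each bundle:
U(A) = 1.714.
U(B) = 2.308.
U(C) = 1.200.
Highest utility is B, so B ≻ A ≻ C.

Bundle B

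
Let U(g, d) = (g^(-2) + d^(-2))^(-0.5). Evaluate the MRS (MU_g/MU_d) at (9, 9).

MRS = 1

For CES with ρ = -2, MRS = (d/g)^3.
At (9, 9): MRS = 1.
The indifference curve has slope −1 at this bundle.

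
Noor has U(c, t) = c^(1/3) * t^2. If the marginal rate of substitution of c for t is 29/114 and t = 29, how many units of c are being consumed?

MU_c = 1/3·c^(-2/3)·t^2 and MU_t = 2·c^(1/3)·t.
MRS = MU_c/MU_t = (1/6)·t/c.
Substitute t = 29: MRS = (29/6)/c. Setting (29/6)/c = 29/114 gives c = (29/6)/(29/114) = 19.

c = 19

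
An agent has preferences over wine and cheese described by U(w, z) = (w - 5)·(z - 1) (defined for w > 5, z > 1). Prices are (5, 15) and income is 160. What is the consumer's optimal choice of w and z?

MU_w = (z−1), MU_z = (w−5).
MRS = (z−1)/(w−5).
Tangency: set MRS = p_w/p_z = 5/15 = 1/3.
So (z − 1)/(w − 5) = 1/3, i.e. (z − 1) = (1/3)·(w − 5).
Rewrite the budget in excess-of-subsistence terms: 5·(w − 5) + 15·(z − 1) = 160 − 5·5 − 15·1 = 120.
Substituting, 10·(w − 5) = 120, so w − 5 = 12 and w* = 17.
Then z − 1 = (1/3)·12 = 4, so z* = 5.

w* = 17, z* = 5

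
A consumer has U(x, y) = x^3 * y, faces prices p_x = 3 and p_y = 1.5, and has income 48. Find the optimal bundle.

x* = 12, y* = 8

MU_x = 3·x^2·y and MU_y = x^3.
MRS = MU_x/MU_y = (3/1)·y/x.
Tangency: set MRS = p_x/p_y = 3/1.5 = 2.
So (3/1)·y/x = 2, i.e. y = (2/3)·x.
Substitute into the budget 3·x + 1.5·y = 48: 4·x = 48, so x* = 12.
Then y* = (2/3)·12 = 8.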